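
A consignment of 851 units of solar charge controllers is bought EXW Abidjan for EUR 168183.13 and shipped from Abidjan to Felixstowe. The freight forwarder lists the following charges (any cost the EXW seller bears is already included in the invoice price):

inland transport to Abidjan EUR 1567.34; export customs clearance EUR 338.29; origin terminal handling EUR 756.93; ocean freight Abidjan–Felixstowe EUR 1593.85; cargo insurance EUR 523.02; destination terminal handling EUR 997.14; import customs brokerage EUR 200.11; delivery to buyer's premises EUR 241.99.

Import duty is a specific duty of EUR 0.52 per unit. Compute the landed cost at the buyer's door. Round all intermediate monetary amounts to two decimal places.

EXW: the seller makes goods available at their premises; the buyer bears all onward costs.
CIF value = EXW price + inland to port + export clearance + origin terminal + freight + insurance = 168183.13 + 1567.34 + 338.29 + 756.93 + 1593.85 + 523.02 = 172962.56
Import duty = 851 × 0.52 = 442.52
Buyer bears: inland to port 1567.34 + export clearance 338.29 + origin terminal 756.93 + freight 1593.85 + insurance 523.02 + destination terminal 997.14 + brokerage 200.11 + delivery 241.99 + duty 442.52 = 6661.19
Landed cost = invoice 168183.13 + 6661.19 = 174844.32

Total landed cost: EUR 174844.32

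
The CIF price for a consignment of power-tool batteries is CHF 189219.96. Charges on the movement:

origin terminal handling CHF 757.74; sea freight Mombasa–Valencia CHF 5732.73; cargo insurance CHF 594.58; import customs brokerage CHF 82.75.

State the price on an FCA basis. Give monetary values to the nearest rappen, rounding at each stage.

Not relevant to the conversion: brokerage — on the buyer under both terms; not part of either seller's price.
From CIF to FCA, the seller no longer bears: origin terminal, freight, insurance.
FCA price = 189219.96 − 757.74 − 5732.73 − 594.58 = 182134.91

FCA price: CHF 182134.91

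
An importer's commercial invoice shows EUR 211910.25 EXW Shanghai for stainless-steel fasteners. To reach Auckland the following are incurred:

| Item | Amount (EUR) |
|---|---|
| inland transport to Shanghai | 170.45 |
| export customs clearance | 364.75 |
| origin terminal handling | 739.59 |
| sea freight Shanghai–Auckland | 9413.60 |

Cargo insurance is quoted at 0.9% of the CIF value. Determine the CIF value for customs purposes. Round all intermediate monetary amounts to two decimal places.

CIF value: EUR 224620.22

Let C be the CIF value. C = EXW price + pre-shipment costs + freight + 0.9% × C
C − 0.9% × C = 211910.25 + 170.45 + 364.75 + 739.59 + 9413.60
0.991 × C = 222598.64
C = 222598.64 / 0.991 = 224620.22
Insurance premium = 0.9% × 224620.22 = 2021.58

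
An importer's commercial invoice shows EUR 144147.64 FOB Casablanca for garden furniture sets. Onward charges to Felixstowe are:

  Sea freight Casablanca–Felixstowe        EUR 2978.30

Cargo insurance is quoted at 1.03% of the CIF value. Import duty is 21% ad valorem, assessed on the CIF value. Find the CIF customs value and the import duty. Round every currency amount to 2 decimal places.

Let C be the CIF value. C = FOB price + freight + 1.03% × C
C − 1.03% × C = 144147.64 + 2978.30
0.9897 × C = 147125.94
C = 147125.94 / 0.9897 = 148657.11
Insurance premium = 1.03% × 148657.11 = 1531.17
Import duty = 148657.11 × 21% = 31217.99

CIF value: EUR 148657.11; import duty: EUR 31217.99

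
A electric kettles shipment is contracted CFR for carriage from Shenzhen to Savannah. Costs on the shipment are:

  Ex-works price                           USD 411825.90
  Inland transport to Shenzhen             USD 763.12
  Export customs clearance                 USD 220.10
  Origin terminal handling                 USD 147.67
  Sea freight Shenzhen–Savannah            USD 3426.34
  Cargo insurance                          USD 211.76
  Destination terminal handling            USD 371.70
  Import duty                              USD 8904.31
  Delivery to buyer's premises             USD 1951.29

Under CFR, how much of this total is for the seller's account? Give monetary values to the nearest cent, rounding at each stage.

CFR: the seller pays costs through ocean freight to the destination port, but not insurance.
Seller's account: goods 411825.90 + inland to port 763.12 + export clearance 220.10 + origin terminal 147.67 + freight 3426.34 = 416383.13
Buyer's account: insurance 211.76 + destination terminal 371.70 + duty 8904.31 + delivery 1951.29 = 11439.06

Seller's account: USD 416383.13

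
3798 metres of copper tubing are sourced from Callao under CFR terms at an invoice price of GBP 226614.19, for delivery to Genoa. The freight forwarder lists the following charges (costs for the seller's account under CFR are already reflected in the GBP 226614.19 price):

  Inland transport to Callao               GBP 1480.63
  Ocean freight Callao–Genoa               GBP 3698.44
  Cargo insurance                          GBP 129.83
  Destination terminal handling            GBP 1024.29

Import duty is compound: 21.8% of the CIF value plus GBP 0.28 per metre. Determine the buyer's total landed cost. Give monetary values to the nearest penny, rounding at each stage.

CFR: the seller pays costs through ocean freight to the destination port, but not insurance.
Already in the invoice (seller's account under CFR): inland to port, freight — exclude.
CIF value = CFR price + insurance = 226614.19 + 129.83 = 226744.02
Ad valorem component: 226744.02 × 21.8% = 49430.20
Specific component: 3798 × 0.28 = 1063.44
Import duty = 49430.20 + 1063.44 = 50493.64
Buyer bears: insurance 129.83 + destination terminal 1024.29 + duty 50493.64 = 51647.76
Landed cost = invoice 226614.19 + 51647.76 = 278261.95

Total landed cost: GBP 278261.95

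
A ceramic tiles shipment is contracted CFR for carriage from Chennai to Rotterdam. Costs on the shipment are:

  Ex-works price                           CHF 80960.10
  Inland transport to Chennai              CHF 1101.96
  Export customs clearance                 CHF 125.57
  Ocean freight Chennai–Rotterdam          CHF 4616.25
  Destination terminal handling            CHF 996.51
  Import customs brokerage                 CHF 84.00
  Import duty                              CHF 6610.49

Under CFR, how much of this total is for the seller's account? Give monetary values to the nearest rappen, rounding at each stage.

Seller's account: CHF 86803.88

CFR: the seller pays costs through ocean freight to the destination port, but not insurance.
Seller's account: goods 80960.10 + inland to port 1101.96 + export clearance 125.57 + freight 4616.25 = 86803.88
Buyer's account: destination terminal 996.51 + brokerage 84.00 + duty 6610.49 = 7691.00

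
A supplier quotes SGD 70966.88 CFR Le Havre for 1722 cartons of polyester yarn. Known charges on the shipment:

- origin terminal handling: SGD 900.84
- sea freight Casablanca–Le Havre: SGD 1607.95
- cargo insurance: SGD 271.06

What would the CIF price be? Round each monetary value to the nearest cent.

CIF price: SGD 71237.94

Not relevant to the conversion: freight, origin terminal — on the seller under both CFR and CIF; already in the CFR price and stays in the CIF price.
From CFR to CIF, the seller additionally bears: insurance.
CIF price = 70966.88 + 271.06 = 71237.94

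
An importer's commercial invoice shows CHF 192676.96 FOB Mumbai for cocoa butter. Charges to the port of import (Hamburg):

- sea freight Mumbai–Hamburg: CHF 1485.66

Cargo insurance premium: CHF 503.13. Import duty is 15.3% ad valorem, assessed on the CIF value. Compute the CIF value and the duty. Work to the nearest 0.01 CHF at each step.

CIF value: CHF 194665.75; import duty: CHF 29783.86

CIF = FOB price + freight + insurance
CIF = 192676.96 + 1485.66 + 503.13 = 194665.75
Import duty = 194665.75 × 15.3% = 29783.86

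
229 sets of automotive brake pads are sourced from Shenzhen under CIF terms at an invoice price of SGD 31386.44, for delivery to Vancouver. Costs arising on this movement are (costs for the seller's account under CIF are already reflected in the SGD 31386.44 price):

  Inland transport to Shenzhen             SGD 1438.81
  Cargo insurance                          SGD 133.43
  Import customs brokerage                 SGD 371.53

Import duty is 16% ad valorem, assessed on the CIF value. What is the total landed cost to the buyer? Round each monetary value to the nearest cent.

Total landed cost: SGD 36779.80

CIF: the seller pays costs through ocean freight and marine insurance to the destination port.
Already in the invoice (seller's account under CIF): inland to port, insurance — exclude.
The CIF price already equals the CIF value: 31386.44
Import duty = 31386.44 × 16% = 5021.83
Buyer bears: brokerage 371.53 + duty 5021.83 = 5393.36
Landed cost = invoice 31386.44 + 5393.36 = 36779.80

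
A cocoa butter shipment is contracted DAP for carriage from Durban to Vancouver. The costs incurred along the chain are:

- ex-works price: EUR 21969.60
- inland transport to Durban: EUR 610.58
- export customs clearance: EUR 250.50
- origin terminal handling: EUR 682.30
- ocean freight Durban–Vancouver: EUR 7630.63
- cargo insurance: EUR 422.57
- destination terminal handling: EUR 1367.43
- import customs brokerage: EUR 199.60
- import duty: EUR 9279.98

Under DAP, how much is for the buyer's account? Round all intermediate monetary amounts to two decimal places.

Buyer's account: EUR 9479.58

DAP: the seller bears all costs to the named destination except import duty and clearance.
Seller's account: goods 21969.60 + inland to port 610.58 + export clearance 250.50 + origin terminal 682.30 + freight 7630.63 + insurance 422.57 + destination terminal 1367.43 = 32933.61
Buyer's account: brokerage 199.60 + duty 9279.98 = 9479.58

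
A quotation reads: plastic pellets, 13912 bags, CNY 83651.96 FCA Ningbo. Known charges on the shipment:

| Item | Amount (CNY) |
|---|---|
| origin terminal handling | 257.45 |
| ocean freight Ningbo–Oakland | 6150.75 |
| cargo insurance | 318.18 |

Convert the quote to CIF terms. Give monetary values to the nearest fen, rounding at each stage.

From FCA to CIF, the seller additionally bears: origin terminal, freight, insurance.
CIF price = 83651.96 + 257.45 + 6150.75 + 318.18 = 90378.34

CIF price: CNY 90378.34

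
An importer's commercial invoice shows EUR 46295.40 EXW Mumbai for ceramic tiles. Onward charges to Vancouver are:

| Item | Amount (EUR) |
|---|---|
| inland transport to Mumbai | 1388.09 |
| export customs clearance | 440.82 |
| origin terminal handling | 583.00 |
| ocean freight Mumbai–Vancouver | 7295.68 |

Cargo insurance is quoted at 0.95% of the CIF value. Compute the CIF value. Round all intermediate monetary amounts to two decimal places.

CIF value: EUR 56540.12

Let C be the CIF value. C = EXW price + pre-shipment costs + freight + 0.95% × C
C − 0.95% × C = 46295.40 + 1388.09 + 440.82 + 583.00 + 7295.68
0.9905 × C = 56002.99
C = 56002.99 / 0.9905 = 56540.12
Insurance premium = 0.95% × 56540.12 = 537.13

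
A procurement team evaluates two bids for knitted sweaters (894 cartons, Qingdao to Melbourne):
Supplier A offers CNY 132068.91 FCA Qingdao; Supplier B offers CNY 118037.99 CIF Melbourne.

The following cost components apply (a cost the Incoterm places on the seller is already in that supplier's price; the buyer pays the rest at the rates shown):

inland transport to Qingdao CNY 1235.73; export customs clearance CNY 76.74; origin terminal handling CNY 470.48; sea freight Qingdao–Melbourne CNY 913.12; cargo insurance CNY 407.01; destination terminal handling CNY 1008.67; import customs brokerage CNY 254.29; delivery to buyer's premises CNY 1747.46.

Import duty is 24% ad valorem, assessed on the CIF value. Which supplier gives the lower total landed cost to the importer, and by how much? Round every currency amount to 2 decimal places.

Supplier B is cheaper by CNY 19618.69

Supplier A (FCA):
CIF value = FCA price + origin terminal + freight + insurance = 132068.91 + 470.48 + 913.12 + 407.01 = 133859.52
Import duty = 133859.52 × 24% = 32126.28
Buyer bears (A): 470.48 + 913.12 + 407.01 + 1008.67 + 254.29 + 1747.46 = 4801.03
Landed cost (A) = invoice 132068.91 + 4801.03 + duty 32126.28 = 168996.22
Supplier B (CIF):
The CIF price already equals the CIF value: 118037.99
Import duty = 118037.99 × 24% = 28329.12
Buyer bears (B): 1008.67 + 254.29 + 1747.46 = 3010.42
Landed cost (B) = invoice 118037.99 + 3010.42 + duty 28329.12 = 149377.53
Difference = |168996.22 − 149377.53| = 19618.69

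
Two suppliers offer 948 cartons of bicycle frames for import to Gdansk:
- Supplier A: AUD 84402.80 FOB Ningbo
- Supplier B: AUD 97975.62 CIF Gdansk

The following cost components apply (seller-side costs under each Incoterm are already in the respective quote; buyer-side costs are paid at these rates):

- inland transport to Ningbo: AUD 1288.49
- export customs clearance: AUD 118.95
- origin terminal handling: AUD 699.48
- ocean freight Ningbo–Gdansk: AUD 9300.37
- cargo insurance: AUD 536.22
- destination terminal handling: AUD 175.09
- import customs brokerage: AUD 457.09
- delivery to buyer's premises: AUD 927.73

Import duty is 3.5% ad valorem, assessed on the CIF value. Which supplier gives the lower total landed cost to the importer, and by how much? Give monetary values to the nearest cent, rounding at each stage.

Supplier A is cheaper by AUD 3867.00

Supplier A (FOB):
CIF value = FOB price + freight + insurance = 84402.80 + 9300.37 + 536.22 = 94239.39
Import duty = 94239.39 × 3.5% = 3298.38
Buyer bears (A): 9300.37 + 536.22 + 175.09 + 457.09 + 927.73 = 11396.50
Landed cost (A) = invoice 84402.80 + 11396.50 + duty 3298.38 = 99097.68
Supplier B (CIF):
The CIF price already equals the CIF value: 97975.62
Import duty = 97975.62 × 3.5% = 3429.15
Buyer bears (B): 175.09 + 457.09 + 927.73 = 1559.91
Landed cost (B) = invoice 97975.62 + 1559.91 + duty 3429.15 = 102964.68
Difference = |99097.68 − 102964.68| = 3867.00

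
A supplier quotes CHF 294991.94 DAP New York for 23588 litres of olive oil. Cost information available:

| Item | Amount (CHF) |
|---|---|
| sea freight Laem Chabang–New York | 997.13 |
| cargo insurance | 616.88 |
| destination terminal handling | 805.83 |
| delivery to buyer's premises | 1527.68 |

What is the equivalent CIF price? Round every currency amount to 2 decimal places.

Not relevant to the conversion: insurance, freight — on the seller under both DAP and CIF; already in the DAP price and stays in the CIF price.
From DAP to CIF, the seller no longer bears: destination terminal, delivery.
CIF price = 294991.94 − 805.83 − 1527.68 = 292658.43

CIF price: CHF 292658.43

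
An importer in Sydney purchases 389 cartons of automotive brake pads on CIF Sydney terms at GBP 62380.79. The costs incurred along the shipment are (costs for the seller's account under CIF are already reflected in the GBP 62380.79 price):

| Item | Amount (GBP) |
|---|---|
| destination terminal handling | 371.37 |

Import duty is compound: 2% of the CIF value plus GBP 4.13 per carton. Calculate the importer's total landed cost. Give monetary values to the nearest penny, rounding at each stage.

Total landed cost: GBP 65606.35

CIF: the seller pays costs through ocean freight and marine insurance to the destination port.
The CIF price already equals the CIF value: 62380.79
Ad valorem component: 62380.79 × 2% = 1247.62
Specific component: 389 × 4.13 = 1606.57
Import duty = 1247.62 + 1606.57 = 2854.19
Buyer bears: destination terminal 371.37 + duty 2854.19 = 3225.56
Landed cost = invoice 62380.79 + 3225.56 = 65606.35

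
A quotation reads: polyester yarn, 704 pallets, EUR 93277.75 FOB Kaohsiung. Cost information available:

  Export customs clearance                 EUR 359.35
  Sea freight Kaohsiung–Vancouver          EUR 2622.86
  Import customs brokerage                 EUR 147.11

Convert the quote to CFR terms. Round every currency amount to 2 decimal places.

Not relevant to the conversion: export clearance — on the seller under both FOB and CFR; already in the FOB price and stays in the CFR price. brokerage — on the buyer under both terms; not part of either seller's price.
From FOB to CFR, the seller additionally bears: freight.
CFR price = 93277.75 + 2622.86 = 95900.61

CFR price: EUR 95900.61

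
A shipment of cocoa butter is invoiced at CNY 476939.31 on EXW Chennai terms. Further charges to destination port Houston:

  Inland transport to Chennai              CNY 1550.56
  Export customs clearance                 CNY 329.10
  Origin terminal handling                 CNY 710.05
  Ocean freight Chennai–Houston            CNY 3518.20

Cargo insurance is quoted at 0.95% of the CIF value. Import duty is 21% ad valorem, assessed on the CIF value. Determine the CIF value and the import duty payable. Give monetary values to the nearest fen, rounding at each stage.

Let C be the CIF value. C = EXW price + pre-shipment costs + freight + 0.95% × C
C − 0.95% × C = 476939.31 + 1550.56 + 329.10 + 710.05 + 3518.20
0.9905 × C = 483047.22
C = 483047.22 / 0.9905 = 487680.18
Insurance premium = 0.95% × 487680.18 = 4632.96
Import duty = 487680.18 × 21% = 102412.84

CIF value: CNY 487680.18; import duty: CNY 102412.84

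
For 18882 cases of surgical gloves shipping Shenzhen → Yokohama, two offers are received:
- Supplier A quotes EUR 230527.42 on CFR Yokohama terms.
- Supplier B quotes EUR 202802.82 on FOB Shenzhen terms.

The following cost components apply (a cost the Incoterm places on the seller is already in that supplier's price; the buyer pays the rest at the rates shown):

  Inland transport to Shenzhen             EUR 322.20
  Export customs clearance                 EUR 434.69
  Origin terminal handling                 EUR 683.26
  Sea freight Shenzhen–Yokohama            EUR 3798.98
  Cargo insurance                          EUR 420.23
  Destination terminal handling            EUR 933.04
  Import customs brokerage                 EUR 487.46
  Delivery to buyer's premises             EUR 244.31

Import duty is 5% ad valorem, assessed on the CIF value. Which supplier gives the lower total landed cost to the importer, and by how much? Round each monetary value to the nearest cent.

Supplier A (CFR):
CIF value = CFR price + insurance = 230527.42 + 420.23 = 230947.65
Import duty = 230947.65 × 5% = 11547.38
Buyer bears (A): 420.23 + 933.04 + 487.46 + 244.31 = 2085.04
Landed cost (A) = invoice 230527.42 + 2085.04 + duty 11547.38 = 244159.84
Supplier B (FOB):
CIF value = FOB price + freight + insurance = 202802.82 + 3798.98 + 420.23 = 207022.03
Import duty = 207022.03 × 5% = 10351.10
Buyer bears (B): 3798.98 + 420.23 + 933.04 + 487.46 + 244.31 = 5884.02
Landed cost (B) = invoice 202802.82 + 5884.02 + duty 10351.10 = 219037.94
Difference = |244159.84 − 219037.94| = 25121.90

Supplier B is cheaper by EUR 25121.90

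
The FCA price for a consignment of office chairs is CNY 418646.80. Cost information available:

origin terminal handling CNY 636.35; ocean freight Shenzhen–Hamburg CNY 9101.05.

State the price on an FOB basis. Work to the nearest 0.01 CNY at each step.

Not relevant to the conversion: freight — on the buyer under both terms; not part of either seller's price.
From FCA to FOB, the seller additionally bears: origin terminal.
FOB price = 418646.80 + 636.35 = 419283.15

FOB price: CNY 419283.15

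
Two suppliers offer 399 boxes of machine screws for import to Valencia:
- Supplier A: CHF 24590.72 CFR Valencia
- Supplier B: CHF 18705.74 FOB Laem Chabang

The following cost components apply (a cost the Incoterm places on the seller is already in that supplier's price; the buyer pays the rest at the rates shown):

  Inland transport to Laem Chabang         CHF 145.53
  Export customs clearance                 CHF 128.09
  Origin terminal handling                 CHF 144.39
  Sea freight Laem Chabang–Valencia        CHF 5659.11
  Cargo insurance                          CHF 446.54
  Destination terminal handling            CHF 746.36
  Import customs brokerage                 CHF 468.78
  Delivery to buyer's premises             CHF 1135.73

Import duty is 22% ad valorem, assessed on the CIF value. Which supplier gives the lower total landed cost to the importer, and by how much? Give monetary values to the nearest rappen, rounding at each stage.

Supplier A (CFR):
CIF value = CFR price + insurance = 24590.72 + 446.54 = 25037.26
Import duty = 25037.26 × 22% = 5508.20
Buyer bears (A): 446.54 + 746.36 + 468.78 + 1135.73 = 2797.41
Landed cost (A) = invoice 24590.72 + 2797.41 + duty 5508.20 = 32896.33
Supplier B (FOB):
CIF value = FOB price + freight + insurance = 18705.74 + 5659.11 + 446.54 = 24811.39
Import duty = 24811.39 × 22% = 5458.51
Buyer bears (B): 5659.11 + 446.54 + 746.36 + 468.78 + 1135.73 = 8456.52
Landed cost (B) = invoice 18705.74 + 8456.52 + duty 5458.51 = 32620.77
Difference = |32896.33 − 32620.77| = 275.56

Supplier B is cheaper by CHF 275.56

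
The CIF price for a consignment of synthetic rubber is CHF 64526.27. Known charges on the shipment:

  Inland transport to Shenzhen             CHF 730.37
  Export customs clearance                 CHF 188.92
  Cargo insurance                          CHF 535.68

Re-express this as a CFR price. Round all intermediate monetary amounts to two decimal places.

Not relevant to the conversion: export clearance, inland to port — on the seller under both CIF and CFR; already in the CIF price and stays in the CFR price.
From CIF to CFR, the seller no longer bears: insurance.
CFR price = 64526.27 − 535.68 = 63990.59

CFR price: CHF 63990.59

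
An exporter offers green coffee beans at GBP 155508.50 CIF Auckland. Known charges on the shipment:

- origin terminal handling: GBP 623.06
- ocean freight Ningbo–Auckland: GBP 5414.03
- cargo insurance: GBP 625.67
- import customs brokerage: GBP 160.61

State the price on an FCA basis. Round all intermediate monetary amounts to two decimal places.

FCA price: GBP 148845.74

Not relevant to the conversion: brokerage — on the buyer under both terms; not part of either seller's price.
From CIF to FCA, the seller no longer bears: origin terminal, freight, insurance.
FCA price = 155508.50 − 623.06 − 5414.03 − 625.67 = 148845.74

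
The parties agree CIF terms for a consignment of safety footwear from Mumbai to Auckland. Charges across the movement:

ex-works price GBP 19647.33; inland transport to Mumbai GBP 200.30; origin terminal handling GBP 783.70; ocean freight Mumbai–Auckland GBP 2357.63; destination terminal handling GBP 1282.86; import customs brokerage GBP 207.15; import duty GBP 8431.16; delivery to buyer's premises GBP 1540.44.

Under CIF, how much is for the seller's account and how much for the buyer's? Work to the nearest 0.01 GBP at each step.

CIF: the seller pays costs through ocean freight and marine insurance to the destination port.
Seller's account: goods 19647.33 + inland to port 200.30 + origin terminal 783.70 + freight 2357.63 = 22988.96
Buyer's account: destination terminal 1282.86 + brokerage 207.15 + duty 8431.16 + delivery 1540.44 = 11461.61

Seller: GBP 22988.96; buyer: GBP 11461.61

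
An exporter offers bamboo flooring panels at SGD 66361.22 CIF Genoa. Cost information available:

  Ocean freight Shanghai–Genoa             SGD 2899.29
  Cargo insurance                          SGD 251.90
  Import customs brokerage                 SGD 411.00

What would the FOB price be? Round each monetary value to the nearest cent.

Not relevant to the conversion: brokerage — on the buyer under both terms; not part of either seller's price.
From CIF to FOB, the seller no longer bears: freight, insurance.
FOB price = 66361.22 − 2899.29 − 251.90 = 63210.03

FOB price: SGD 63210.03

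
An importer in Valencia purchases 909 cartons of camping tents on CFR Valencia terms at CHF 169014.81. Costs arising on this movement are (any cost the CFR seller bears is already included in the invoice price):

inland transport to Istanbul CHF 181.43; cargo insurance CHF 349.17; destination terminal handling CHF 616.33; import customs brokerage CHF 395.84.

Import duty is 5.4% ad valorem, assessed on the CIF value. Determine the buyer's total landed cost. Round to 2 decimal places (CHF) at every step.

CFR: the seller pays costs through ocean freight to the destination port, but not insurance.
Already in the invoice (seller's account under CFR): inland to port — exclude.
CIF value = CFR price + insurance = 169014.81 + 349.17 = 169363.98
Import duty = 169363.98 × 5.4% = 9145.65
Buyer bears: insurance 349.17 + destination terminal 616.33 + brokerage 395.84 + duty 9145.65 = 10506.99
Landed cost = invoice 169014.81 + 10506.99 = 179521.80

Total landed cost: CHF 179521.80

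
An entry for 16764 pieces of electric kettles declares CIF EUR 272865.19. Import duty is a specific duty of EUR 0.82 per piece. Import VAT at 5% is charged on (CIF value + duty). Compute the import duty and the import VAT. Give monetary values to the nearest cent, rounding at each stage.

Import duty = 16764 × 0.82 = 13746.48
VAT base = CIF + duty = 272865.19 + 13746.48 = 286611.67
Import VAT = 286611.67 × 5% = 14330.58

Import duty: EUR 13746.48; import VAT: EUR 14330.58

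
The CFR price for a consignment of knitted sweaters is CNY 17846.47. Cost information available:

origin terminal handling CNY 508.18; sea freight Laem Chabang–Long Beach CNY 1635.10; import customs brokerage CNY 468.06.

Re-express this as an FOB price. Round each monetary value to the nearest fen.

FOB price: CNY 16211.37

Not relevant to the conversion: origin terminal — on the seller under both CFR and FOB; already in the CFR price and stays in the FOB price. brokerage — on the buyer under both terms; not part of either seller's price.
From CFR to FOB, the seller no longer bears: freight.
FOB price = 17846.47 − 1635.10 = 16211.37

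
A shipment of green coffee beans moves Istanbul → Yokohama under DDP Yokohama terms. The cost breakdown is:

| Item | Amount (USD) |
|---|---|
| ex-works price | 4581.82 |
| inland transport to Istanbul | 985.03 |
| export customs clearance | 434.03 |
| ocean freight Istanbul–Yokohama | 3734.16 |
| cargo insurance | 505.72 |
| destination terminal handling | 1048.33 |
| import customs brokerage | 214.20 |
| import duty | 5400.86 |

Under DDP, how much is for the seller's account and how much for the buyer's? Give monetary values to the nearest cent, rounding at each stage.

DDP: the seller bears all costs including import duty.
Seller's account: goods 4581.82 + inland to port 985.03 + export clearance 434.03 + freight 3734.16 + insurance 505.72 + destination terminal 1048.33 + brokerage 214.20 + duty 5400.86 = 16904.15
Buyer's account: 0.00

Seller: USD 16904.15; buyer: USD 0.00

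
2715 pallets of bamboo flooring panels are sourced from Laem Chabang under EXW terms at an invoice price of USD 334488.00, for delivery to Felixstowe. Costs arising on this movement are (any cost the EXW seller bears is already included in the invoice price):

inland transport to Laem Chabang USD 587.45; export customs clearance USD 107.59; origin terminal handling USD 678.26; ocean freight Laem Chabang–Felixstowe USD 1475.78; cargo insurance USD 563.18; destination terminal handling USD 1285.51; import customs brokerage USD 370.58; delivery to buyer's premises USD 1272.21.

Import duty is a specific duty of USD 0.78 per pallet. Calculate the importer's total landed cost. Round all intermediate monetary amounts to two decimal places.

Total landed cost: USD 342946.26

EXW: the seller makes goods available at their premises; the buyer bears all onward costs.
CIF value = EXW price + inland to port + export clearance + origin terminal + freight + insurance = 334488.00 + 587.45 + 107.59 + 678.26 + 1475.78 + 563.18 = 337900.26
Import duty = 2715 × 0.78 = 2117.70
Buyer bears: inland to port 587.45 + export clearance 107.59 + origin terminal 678.26 + freight 1475.78 + insurance 563.18 + destination terminal 1285.51 + brokerage 370.58 + delivery 1272.21 + duty 2117.70 = 8458.26
Landed cost = invoice 334488.00 + 8458.26 = 342946.26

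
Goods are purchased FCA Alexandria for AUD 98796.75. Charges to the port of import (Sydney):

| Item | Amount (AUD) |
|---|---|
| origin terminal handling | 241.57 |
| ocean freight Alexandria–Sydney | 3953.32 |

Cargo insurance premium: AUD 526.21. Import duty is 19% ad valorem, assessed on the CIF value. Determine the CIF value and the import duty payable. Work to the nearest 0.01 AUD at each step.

CIF = FCA price + pre-shipment costs + freight + insurance
CIF = 98796.75 + 241.57 + 3953.32 + 526.21 = 103517.85
Import duty = 103517.85 × 19% = 19668.39

CIF value: AUD 103517.85; import duty: AUD 19668.39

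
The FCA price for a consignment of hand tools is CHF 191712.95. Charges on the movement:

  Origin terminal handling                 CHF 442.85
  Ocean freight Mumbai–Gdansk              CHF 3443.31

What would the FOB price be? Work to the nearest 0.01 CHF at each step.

Not relevant to the conversion: freight — on the buyer under both terms; not part of either seller's price.
From FCA to FOB, the seller additionally bears: origin terminal.
FOB price = 191712.95 + 442.85 = 192155.80

FOB price: CHF 192155.80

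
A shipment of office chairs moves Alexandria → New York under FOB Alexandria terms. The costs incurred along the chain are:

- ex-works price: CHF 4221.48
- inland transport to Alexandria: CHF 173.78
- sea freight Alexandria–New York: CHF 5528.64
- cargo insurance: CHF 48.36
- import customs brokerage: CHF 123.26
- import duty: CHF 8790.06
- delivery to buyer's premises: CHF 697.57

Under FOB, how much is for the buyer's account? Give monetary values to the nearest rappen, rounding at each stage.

FOB: the seller bears costs until goods are on board at the origin port; the buyer bears freight, insurance and all costs thereafter.
Seller's account: goods 4221.48 + inland to port 173.78 = 4395.26
Buyer's account: freight 5528.64 + insurance 48.36 + brokerage 123.26 + duty 8790.06 + delivery 697.57 = 15187.89

Buyer's account: CHF 15187.89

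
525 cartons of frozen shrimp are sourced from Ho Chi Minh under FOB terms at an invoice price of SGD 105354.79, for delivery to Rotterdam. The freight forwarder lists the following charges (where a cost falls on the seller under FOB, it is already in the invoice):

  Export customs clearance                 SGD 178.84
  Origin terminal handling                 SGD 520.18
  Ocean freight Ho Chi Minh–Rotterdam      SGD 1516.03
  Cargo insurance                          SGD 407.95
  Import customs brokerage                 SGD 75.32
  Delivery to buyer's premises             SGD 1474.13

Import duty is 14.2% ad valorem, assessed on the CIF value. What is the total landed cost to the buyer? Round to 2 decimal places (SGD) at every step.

FOB: the seller bears costs until goods are on board at the origin port; the buyer bears freight, insurance and all costs thereafter.
Already in the invoice (seller's account under FOB): export clearance, origin terminal — exclude.
CIF value = FOB price + freight + insurance = 105354.79 + 1516.03 + 407.95 = 107278.77
Import duty = 107278.77 × 14.2% = 15233.59
Buyer bears: freight 1516.03 + insurance 407.95 + brokerage 75.32 + delivery 1474.13 + duty 15233.59 = 18707.02
Landed cost = invoice 105354.79 + 18707.02 = 124061.81

Total landed cost: SGD 124061.81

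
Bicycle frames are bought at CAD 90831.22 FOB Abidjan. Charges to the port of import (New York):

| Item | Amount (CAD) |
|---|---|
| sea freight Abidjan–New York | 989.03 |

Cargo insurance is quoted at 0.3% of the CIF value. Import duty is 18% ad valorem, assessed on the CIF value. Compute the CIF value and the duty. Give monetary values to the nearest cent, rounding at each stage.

CIF value: CAD 92096.54; import duty: CAD 16577.38

Let C be the CIF value. C = FOB price + freight + 0.3% × C
C − 0.3% × C = 90831.22 + 989.03
0.997 × C = 91820.25
C = 91820.25 / 0.997 = 92096.54
Insurance premium = 0.3% × 92096.54 = 276.29
Import duty = 92096.54 × 18% = 16577.38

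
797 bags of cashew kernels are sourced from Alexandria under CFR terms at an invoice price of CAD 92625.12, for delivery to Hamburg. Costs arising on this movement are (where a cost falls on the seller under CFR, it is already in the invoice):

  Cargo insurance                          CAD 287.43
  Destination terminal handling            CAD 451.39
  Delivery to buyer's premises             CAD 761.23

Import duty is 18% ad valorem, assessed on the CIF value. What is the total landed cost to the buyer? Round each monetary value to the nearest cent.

Total landed cost: CAD 110849.43

CFR: the seller pays costs through ocean freight to the destination port, but not insurance.
CIF value = CFR price + insurance = 92625.12 + 287.43 = 92912.55
Import duty = 92912.55 × 18% = 16724.26
Buyer bears: insurance 287.43 + destination terminal 451.39 + delivery 761.23 + duty 16724.26 = 18224.31
Landed cost = invoice 92625.12 + 18224.31 = 110849.43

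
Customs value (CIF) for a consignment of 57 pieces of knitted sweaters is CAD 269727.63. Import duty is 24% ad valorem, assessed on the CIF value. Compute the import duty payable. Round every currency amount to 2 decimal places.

Import duty = 269727.63 × 24% = 64734.63

Import duty: CAD 64734.63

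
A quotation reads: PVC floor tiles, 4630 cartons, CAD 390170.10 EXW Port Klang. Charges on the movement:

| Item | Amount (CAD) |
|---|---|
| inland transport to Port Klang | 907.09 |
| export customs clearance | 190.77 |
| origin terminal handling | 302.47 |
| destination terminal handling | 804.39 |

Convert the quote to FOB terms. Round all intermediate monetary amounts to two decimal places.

FOB price: CAD 391570.43

Not relevant to the conversion: destination terminal — on the buyer under both terms; not part of either seller's price.
From EXW to FOB, the seller additionally bears: inland to port, export clearance, origin terminal.
FOB price = 390170.10 + 907.09 + 190.77 + 302.47 = 391570.43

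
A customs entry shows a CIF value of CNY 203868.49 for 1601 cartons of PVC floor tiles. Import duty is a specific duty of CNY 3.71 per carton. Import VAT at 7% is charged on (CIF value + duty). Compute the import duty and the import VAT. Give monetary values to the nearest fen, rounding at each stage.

Import duty: CNY 5939.71; import VAT: CNY 14686.57

Import duty = 1601 × 3.71 = 5939.71
VAT base = CIF + duty = 203868.49 + 5939.71 = 209808.20
Import VAT = 209808.20 × 7% = 14686.57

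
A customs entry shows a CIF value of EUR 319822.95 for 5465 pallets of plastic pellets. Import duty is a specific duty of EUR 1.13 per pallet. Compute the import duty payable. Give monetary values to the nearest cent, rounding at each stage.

Import duty: EUR 6175.45

Import duty = 5465 × 1.13 = 6175.45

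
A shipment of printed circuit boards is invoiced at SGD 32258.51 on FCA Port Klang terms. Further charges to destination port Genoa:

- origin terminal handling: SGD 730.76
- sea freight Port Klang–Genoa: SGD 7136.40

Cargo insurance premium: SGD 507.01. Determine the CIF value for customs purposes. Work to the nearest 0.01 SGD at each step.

CIF value: SGD 40632.68

CIF = FCA price + pre-shipment costs + freight + insurance
CIF = 32258.51 + 730.76 + 7136.40 + 507.01 = 40632.68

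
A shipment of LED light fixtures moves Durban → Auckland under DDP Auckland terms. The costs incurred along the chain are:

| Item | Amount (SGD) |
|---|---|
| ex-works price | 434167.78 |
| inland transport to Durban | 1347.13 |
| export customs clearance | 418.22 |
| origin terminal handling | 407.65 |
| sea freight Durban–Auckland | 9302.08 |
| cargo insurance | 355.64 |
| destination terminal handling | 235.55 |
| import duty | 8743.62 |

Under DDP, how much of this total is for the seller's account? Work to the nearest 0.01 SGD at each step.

DDP: the seller bears all costs including import duty.
Seller's account: goods 434167.78 + inland to port 1347.13 + export clearance 418.22 + origin terminal 407.65 + freight 9302.08 + insurance 355.64 + destination terminal 235.55 + duty 8743.62 = 454977.67
Buyer's account: 0.00

Seller's account: SGD 454977.67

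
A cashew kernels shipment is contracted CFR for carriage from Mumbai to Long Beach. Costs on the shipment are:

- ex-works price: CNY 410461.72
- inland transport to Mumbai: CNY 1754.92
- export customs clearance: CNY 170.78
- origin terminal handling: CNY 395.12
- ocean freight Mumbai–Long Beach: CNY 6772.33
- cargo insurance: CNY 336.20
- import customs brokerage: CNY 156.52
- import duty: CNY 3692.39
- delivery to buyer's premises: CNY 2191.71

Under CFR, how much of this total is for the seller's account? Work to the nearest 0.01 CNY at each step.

CFR: the seller pays costs through ocean freight to the destination port, but not insurance.
Seller's account: goods 410461.72 + inland to port 1754.92 + export clearance 170.78 + origin terminal 395.12 + freight 6772.33 = 419554.87
Buyer's account: insurance 336.20 + brokerage 156.52 + duty 3692.39 + delivery 2191.71 = 6376.82

Seller's account: CNY 419554.87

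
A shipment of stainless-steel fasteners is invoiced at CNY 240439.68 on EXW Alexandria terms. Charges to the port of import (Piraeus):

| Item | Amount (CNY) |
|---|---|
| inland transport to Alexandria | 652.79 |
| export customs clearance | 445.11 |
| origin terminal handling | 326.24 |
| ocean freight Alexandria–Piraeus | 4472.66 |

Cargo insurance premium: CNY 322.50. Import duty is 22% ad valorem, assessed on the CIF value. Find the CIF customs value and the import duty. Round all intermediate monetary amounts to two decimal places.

CIF = EXW price + pre-shipment costs + freight + insurance
CIF = 240439.68 + 652.79 + 445.11 + 326.24 + 4472.66 + 322.50 = 246658.98
Import duty = 246658.98 × 22% = 54264.98

CIF value: CNY 246658.98; import duty: CNY 54264.98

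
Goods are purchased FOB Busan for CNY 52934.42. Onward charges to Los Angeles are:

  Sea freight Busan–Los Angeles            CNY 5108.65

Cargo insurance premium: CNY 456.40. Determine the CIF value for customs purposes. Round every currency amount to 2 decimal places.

CIF = FOB price + freight + insurance
CIF = 52934.42 + 5108.65 + 456.40 = 58499.47

CIF value: CNY 58499.47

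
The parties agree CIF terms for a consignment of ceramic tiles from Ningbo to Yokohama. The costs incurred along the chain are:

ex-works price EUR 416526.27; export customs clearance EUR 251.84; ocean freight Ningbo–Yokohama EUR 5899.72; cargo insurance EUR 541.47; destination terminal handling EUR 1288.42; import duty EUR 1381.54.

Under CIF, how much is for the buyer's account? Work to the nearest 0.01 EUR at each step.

CIF: the seller pays costs through ocean freight and marine insurance to the destination port.
Seller's account: goods 416526.27 + export clearance 251.84 + freight 5899.72 + insurance 541.47 = 423219.30
Buyer's account: destination terminal 1288.42 + duty 1381.54 = 2669.96

Buyer's account: EUR 2669.96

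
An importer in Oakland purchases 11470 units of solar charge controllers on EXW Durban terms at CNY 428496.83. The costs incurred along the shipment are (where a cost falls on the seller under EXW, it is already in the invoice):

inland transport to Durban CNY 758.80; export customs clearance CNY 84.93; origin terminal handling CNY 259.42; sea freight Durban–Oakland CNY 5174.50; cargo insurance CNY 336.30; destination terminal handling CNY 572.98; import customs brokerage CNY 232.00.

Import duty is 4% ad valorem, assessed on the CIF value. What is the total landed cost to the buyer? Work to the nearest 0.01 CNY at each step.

Total landed cost: CNY 453320.19

EXW: the seller makes goods available at their premises; the buyer bears all onward costs.
CIF value = EXW price + inland to port + export clearance + origin terminal + freight + insurance = 428496.83 + 758.80 + 84.93 + 259.42 + 5174.50 + 336.30 = 435110.78
Import duty = 435110.78 × 4% = 17404.43
Buyer bears: inland to port 758.80 + export clearance 84.93 + origin terminal 259.42 + freight 5174.50 + insurance 336.30 + destination terminal 572.98 + brokerage 232.00 + duty 17404.43 = 24823.36
Landed cost = invoice 428496.83 + 24823.36 = 453320.19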